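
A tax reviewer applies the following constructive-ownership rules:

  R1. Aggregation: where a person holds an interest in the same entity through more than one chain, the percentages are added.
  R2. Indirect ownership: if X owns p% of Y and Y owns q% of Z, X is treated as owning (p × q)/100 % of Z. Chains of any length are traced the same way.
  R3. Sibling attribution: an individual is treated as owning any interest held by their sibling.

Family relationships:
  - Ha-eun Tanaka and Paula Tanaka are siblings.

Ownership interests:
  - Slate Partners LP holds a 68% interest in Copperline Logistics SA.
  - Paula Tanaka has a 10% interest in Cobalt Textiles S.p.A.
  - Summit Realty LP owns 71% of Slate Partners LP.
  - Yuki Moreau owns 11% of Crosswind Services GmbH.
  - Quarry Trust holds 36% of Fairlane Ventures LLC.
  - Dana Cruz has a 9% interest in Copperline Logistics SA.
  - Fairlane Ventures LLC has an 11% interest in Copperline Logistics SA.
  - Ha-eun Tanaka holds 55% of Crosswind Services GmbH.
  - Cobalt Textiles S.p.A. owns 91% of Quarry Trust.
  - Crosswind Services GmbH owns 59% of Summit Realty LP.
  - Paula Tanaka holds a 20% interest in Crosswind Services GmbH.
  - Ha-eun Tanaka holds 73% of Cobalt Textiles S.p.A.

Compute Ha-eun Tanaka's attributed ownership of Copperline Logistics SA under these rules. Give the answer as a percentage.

By sibling attribution (R3), Ha-eun Tanaka is treated as also owning Paula Tanaka's interest in Cobalt Textiles S.p.A, giving 73% + 10% = 83%.
By sibling attribution (R3), Ha-eun Tanaka is treated as also owning Paula Tanaka's interest in Crosswind Services GmbH, giving 55% + 20% = 75%.
Chain via Cobalt Textiles S.p.A. → Quarry Trust → Fairlane Ventures LLC (R2): 83% × 91% × 36% × 11% = 2.990988% of Copperline Logistics SA.
Chain via Crosswind Services GmbH → Summit Realty LP → Slate Partners LP (R2): 75% × 59% × 71% × 68% = 21.3639% of Copperline Logistics SA.
Aggregating (R1): 2.990988% + 21.3639% = 24.354888%.

24.354888%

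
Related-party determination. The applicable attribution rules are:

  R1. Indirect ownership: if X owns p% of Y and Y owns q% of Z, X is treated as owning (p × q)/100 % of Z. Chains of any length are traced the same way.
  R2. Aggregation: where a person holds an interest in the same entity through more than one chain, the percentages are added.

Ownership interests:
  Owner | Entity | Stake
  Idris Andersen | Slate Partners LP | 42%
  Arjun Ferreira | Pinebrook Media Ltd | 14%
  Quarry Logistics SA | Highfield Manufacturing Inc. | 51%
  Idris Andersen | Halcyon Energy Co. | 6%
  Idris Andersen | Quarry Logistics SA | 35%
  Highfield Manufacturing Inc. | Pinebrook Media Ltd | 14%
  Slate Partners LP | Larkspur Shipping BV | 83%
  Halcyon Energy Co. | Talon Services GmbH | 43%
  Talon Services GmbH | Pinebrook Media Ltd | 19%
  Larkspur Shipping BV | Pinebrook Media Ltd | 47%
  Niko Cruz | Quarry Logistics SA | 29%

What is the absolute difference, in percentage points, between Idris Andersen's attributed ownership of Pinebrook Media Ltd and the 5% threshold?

Chain via Halcyon Energy Co. → Talon Services GmbH (R1): 6% × 43% × 19% = 0.4902% of Pinebrook Media Ltd.
Chain via Quarry Logistics SA → Highfield Manufacturing Inc. (R1): 35% × 51% × 14% = 2.499% of Pinebrook Media Ltd.
Chain via Slate Partners LP → Larkspur Shipping BV (R1): 42% × 83% × 47% = 16.3842% of Pinebrook Media Ltd.
Aggregating (R2): 0.4902% + 2.499% + 16.3842% = 19.3734%.
19.3734% exceeds the 5% threshold by 14.3734 percentage points.

14.3734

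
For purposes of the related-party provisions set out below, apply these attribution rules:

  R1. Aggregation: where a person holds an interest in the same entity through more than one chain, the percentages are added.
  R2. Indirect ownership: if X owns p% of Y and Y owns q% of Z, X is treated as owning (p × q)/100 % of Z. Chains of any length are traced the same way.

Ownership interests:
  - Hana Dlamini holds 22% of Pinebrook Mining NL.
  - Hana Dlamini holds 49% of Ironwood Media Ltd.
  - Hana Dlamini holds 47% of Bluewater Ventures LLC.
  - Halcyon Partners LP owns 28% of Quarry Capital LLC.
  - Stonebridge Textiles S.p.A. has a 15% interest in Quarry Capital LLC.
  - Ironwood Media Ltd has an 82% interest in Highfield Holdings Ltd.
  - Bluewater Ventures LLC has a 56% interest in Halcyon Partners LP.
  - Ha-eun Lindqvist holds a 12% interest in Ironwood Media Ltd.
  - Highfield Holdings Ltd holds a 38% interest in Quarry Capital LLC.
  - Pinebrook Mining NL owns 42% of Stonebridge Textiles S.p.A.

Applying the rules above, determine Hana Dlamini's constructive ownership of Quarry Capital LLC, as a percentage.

24.024%

Chain via Bluewater Ventures LLC → Halcyon Partners LP (R2): 47% × 56% × 28% = 7.3696% of Quarry Capital LLC.
Chain via Ironwood Media Ltd → Highfield Holdings Ltd (R2): 49% × 82% × 38% = 15.2684% of Quarry Capital LLC.
Chain via Pinebrook Mining NL → Stonebridge Textiles S.p.A. (R2): 22% × 42% × 15% = 1.386% of Quarry Capital LLC.
Aggregating (R1): 7.3696% + 15.2684% + 1.386% = 24.024%.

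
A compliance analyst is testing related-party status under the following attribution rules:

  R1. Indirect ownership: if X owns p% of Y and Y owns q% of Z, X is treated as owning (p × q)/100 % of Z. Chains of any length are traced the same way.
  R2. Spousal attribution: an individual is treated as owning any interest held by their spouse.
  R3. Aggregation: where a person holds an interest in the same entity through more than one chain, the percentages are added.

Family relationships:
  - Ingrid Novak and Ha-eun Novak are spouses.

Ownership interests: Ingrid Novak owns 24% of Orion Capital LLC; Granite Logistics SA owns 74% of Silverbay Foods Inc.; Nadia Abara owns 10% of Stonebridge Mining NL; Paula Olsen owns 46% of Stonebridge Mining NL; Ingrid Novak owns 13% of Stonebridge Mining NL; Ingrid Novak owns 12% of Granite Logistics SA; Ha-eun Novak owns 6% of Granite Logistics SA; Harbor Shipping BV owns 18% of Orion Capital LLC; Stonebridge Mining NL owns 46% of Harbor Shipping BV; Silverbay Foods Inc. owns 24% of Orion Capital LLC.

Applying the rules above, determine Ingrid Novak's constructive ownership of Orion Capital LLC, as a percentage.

28.2732%

By spousal attribution (R2), Ingrid Novak is treated as also owning Ha-eun Novak's interest in Granite Logistics SA, giving 12% + 6% = 18%.
Chain via Granite Logistics SA → Silverbay Foods Inc. (R1): 18% × 74% × 24% = 3.1968% of Orion Capital LLC.
Chain via Stonebridge Mining NL → Harbor Shipping BV (R1): 13% × 46% × 18% = 1.0764% of Orion Capital LLC.
Direct interest in Orion Capital LLC: 24%.
Aggregating (R3): 3.1968% + 1.0764% + 24% = 28.2732%.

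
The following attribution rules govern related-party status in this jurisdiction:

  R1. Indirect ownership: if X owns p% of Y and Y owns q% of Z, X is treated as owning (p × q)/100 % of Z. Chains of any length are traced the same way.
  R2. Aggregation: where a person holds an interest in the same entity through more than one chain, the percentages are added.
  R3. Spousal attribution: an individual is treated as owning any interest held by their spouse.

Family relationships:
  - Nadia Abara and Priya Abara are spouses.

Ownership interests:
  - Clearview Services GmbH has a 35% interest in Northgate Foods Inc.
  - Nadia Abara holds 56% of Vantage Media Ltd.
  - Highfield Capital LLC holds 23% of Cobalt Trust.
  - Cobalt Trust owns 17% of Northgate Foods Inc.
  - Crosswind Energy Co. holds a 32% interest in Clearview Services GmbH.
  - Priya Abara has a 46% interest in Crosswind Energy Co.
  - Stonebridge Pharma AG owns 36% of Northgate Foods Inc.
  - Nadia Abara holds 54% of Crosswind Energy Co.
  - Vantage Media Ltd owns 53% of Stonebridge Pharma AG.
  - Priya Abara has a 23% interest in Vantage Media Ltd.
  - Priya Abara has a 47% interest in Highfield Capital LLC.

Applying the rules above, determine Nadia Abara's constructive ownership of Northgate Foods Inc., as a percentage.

28.1109%

By spousal attribution (R3), Nadia Abara is treated as also owning Priya Abara's interest in Vantage Media Ltd, giving 56% + 23% = 79%.
By spousal attribution (R3), Nadia Abara is treated as also owning Priya Abara's interest in Crosswind Energy Co, giving 54% + 46% = 100%.
By spousal attribution (R3), Nadia Abara is treated as owning Priya Abara's 47% interest in Highfield Capital LLC.
Chain via Vantage Media Ltd → Stonebridge Pharma AG (R1): 79% × 53% × 36% = 15.0732% of Northgate Foods Inc.
Chain via Crosswind Energy Co. → Clearview Services GmbH (R1): 100% × 32% × 35% = 11.2% of Northgate Foods Inc.
Chain via Highfield Capital LLC → Cobalt Trust (R1): 47% × 23% × 17% = 1.8377% of Northgate Foods Inc.
Aggregating (R2): 15.0732% + 11.2% + 1.8377% = 28.1109%.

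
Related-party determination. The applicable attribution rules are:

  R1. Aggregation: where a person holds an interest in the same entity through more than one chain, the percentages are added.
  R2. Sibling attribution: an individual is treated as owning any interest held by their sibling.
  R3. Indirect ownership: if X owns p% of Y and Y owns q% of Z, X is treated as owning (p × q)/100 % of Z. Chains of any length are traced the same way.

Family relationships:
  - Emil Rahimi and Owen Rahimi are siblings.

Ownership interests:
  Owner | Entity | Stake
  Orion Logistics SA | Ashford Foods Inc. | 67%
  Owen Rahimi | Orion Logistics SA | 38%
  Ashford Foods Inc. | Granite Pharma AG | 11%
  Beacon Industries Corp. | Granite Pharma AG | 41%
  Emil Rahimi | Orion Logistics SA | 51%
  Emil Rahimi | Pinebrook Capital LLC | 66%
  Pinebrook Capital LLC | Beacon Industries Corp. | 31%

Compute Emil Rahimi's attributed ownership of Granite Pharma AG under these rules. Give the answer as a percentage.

14.9479%

By sibling attribution (R2), Emil Rahimi is treated as also owning Owen Rahimi's interest in Orion Logistics SA, giving 51% + 38% = 89%.
Chain via Orion Logistics SA → Ashford Foods Inc. (R3): 89% × 67% × 11% = 6.5593% of Granite Pharma AG.
Chain via Pinebrook Capital LLC → Beacon Industries Corp. (R3): 66% × 31% × 41% = 8.3886% of Granite Pharma AG.
Aggregating (R1): 6.5593% + 8.3886% = 14.9479%.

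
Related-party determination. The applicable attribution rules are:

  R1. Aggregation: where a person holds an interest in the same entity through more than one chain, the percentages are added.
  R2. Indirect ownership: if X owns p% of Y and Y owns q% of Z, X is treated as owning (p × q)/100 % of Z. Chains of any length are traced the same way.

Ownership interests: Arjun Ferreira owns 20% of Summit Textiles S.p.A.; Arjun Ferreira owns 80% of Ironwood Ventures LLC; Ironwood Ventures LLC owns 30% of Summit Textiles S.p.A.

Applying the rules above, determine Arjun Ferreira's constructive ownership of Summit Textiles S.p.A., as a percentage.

Chain via Ironwood Ventures LLC (R2): 80% × 30% = 24% of Summit Textiles S.p.A.
Direct interest in Summit Textiles S.p.A: 20%.
Aggregating (R1): 24% + 20% = 44%.

44%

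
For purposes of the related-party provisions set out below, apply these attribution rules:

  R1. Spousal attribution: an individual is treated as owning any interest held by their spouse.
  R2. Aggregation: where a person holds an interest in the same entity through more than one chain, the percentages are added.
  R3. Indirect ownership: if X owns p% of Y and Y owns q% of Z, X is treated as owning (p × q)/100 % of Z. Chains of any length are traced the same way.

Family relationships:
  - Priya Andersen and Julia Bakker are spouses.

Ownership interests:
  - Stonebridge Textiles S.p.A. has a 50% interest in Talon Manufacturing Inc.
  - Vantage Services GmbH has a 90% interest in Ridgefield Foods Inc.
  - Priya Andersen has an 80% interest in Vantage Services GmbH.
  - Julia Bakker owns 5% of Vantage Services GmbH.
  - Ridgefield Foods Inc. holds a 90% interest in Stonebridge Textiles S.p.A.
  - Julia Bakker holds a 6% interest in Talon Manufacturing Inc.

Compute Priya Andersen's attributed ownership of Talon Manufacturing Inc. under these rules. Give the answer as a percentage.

By spousal attribution (R1), Priya Andersen is treated as also owning Julia Bakker's interest in Vantage Services GmbH, giving 80% + 5% = 85%.
By spousal attribution (R1), Priya Andersen is treated as owning Julia Bakker's 6% interest in Talon Manufacturing Inc.
Chain via Vantage Services GmbH → Ridgefield Foods Inc. → Stonebridge Textiles S.p.A. (R3): 85% × 90% × 90% × 50% = 34.425% of Talon Manufacturing Inc.
Direct interest in Talon Manufacturing Inc: 6%.
Aggregating (R2): 34.425% + 6% = 40.425%.

40.425%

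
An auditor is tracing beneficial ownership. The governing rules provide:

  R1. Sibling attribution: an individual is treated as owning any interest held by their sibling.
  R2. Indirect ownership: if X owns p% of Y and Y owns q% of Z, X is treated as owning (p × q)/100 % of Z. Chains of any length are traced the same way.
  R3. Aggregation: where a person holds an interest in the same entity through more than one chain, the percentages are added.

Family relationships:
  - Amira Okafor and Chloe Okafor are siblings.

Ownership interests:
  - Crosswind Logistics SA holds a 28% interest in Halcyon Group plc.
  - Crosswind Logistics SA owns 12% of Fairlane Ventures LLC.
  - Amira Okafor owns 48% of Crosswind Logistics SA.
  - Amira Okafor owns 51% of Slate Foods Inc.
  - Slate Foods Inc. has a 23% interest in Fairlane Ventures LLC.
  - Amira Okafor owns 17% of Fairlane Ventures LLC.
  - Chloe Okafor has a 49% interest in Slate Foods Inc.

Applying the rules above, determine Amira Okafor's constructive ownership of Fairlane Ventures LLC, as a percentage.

45.76%

By sibling attribution (R1), Amira Okafor is treated as also owning Chloe Okafor's interest in Slate Foods Inc, giving 51% + 49% = 100%.
Chain via Crosswind Logistics SA (R2): 48% × 12% = 5.76% of Fairlane Ventures LLC.
Chain via Slate Foods Inc. (R2): 100% × 23% = 23% of Fairlane Ventures LLC.
Direct interest in Fairlane Ventures LLC: 17%.
Aggregating (R3): 5.76% + 23% + 17% = 45.76%.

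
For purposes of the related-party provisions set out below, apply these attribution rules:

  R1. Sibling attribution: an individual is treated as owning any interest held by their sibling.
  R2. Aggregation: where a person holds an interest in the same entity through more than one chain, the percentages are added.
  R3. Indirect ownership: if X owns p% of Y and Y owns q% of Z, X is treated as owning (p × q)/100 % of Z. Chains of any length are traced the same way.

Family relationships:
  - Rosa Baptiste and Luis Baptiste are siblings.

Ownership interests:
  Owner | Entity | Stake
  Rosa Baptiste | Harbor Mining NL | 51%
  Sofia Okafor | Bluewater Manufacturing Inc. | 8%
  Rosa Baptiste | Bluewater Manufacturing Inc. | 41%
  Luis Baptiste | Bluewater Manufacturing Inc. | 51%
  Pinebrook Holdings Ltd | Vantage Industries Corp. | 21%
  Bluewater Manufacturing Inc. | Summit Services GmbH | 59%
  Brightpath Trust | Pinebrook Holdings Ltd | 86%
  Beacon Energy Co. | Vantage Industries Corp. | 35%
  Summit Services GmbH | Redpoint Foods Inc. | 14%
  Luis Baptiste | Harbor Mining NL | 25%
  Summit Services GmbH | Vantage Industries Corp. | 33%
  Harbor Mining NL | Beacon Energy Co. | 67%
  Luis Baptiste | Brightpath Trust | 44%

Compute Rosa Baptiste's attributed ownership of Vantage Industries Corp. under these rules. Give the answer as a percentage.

By sibling attribution (R1), Rosa Baptiste is treated as also owning Luis Baptiste's interest in Bluewater Manufacturing Inc, giving 41% + 51% = 92%.
By sibling attribution (R1), Rosa Baptiste is treated as also owning Luis Baptiste's interest in Harbor Mining NL, giving 51% + 25% = 76%.
By sibling attribution (R1), Rosa Baptiste is treated as owning Luis Baptiste's 44% interest in Brightpath Trust.
Chain via Bluewater Manufacturing Inc. → Summit Services GmbH (R3): 92% × 59% × 33% = 17.9124% of Vantage Industries Corp.
Chain via Harbor Mining NL → Beacon Energy Co. (R3): 76% × 67% × 35% = 17.822% of Vantage Industries Corp.
Chain via Brightpath Trust → Pinebrook Holdings Ltd (R3): 44% × 86% × 21% = 7.9464% of Vantage Industries Corp.
Aggregating (R2): 17.9124% + 17.822% + 7.9464% = 43.6808%.

43.6808%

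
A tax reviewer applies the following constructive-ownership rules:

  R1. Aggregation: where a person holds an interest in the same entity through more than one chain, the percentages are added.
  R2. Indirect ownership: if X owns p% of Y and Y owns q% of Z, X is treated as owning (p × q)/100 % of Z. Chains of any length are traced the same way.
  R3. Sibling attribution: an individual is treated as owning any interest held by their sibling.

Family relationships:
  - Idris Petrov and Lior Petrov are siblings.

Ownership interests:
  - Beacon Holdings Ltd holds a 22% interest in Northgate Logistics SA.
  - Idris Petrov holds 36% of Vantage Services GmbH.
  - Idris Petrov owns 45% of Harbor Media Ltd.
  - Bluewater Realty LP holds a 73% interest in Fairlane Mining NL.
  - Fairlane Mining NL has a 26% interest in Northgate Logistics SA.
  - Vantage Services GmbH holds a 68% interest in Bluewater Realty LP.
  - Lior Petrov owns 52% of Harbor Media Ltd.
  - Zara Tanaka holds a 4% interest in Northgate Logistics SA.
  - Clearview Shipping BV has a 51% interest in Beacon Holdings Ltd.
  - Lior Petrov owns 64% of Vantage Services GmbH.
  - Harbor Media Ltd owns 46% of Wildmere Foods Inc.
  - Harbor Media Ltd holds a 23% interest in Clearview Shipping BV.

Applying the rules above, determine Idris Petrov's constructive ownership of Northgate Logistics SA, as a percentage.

By sibling attribution (R3), Idris Petrov is treated as also owning Lior Petrov's interest in Harbor Media Ltd, giving 45% + 52% = 97%.
By sibling attribution (R3), Idris Petrov is treated as also owning Lior Petrov's interest in Vantage Services GmbH, giving 36% + 64% = 100%.
Chain via Harbor Media Ltd → Clearview Shipping BV → Beacon Holdings Ltd (R2): 97% × 23% × 51% × 22% = 2.503182% of Northgate Logistics SA.
Chain via Vantage Services GmbH → Bluewater Realty LP → Fairlane Mining NL (R2): 100% × 68% × 73% × 26% = 12.9064% of Northgate Logistics SA.
Aggregating (R1): 2.503182% + 12.9064% = 15.409582%.

15.409582%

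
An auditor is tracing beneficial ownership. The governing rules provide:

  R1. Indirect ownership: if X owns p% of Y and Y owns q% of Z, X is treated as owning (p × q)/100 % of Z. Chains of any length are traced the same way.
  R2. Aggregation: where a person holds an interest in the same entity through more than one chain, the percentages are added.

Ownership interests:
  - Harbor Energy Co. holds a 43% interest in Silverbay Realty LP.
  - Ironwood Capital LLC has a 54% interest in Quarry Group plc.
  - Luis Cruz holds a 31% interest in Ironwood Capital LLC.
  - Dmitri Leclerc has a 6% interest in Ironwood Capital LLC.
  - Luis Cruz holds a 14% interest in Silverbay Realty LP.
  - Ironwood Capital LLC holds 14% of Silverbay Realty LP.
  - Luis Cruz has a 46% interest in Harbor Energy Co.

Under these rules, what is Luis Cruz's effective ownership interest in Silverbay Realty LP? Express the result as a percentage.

Chain via Ironwood Capital LLC (R1): 31% × 14% = 4.34% of Silverbay Realty LP.
Chain via Harbor Energy Co. (R1): 46% × 43% = 19.78% of Silverbay Realty LP.
Direct interest in Silverbay Realty LP: 14%.
Aggregating (R2): 4.34% + 19.78% + 14% = 38.12%.

38.12%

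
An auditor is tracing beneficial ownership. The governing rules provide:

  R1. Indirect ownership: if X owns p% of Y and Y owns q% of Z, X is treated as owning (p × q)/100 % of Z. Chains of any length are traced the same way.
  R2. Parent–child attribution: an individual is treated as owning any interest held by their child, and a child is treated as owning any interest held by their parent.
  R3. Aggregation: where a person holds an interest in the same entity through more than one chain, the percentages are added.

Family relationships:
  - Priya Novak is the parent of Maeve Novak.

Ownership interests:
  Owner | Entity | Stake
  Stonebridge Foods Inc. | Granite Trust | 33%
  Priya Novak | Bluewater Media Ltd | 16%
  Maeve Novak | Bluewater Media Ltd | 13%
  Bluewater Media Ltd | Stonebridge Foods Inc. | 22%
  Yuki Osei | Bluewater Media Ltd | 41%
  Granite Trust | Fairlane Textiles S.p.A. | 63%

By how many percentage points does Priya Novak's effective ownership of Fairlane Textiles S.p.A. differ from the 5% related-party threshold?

By parent–child attribution (R2), Priya Novak is treated as also owning Maeve Novak's interest in Bluewater Media Ltd, giving 16% + 13% = 29%.
Chain via Bluewater Media Ltd → Stonebridge Foods Inc. → Granite Trust (R1): 29% × 22% × 33% × 63% = 1.326402% of Fairlane Textiles S.p.A.
1.326402% falls short of the 5% threshold by 3.673598 percentage points.

3.673598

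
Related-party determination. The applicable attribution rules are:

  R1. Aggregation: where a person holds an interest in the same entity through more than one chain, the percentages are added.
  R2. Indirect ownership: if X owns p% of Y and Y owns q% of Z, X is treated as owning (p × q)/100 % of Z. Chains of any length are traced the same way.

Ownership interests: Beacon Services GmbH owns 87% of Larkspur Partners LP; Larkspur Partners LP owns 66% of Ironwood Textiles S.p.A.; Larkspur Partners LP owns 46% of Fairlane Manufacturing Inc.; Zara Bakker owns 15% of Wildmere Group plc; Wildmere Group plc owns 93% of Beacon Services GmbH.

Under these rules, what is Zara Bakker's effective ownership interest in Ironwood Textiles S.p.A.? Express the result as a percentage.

8.01009%

Chain via Wildmere Group plc → Beacon Services GmbH → Larkspur Partners LP (R2): 15% × 93% × 87% × 66% = 8.01009% of Ironwood Textiles S.p.A.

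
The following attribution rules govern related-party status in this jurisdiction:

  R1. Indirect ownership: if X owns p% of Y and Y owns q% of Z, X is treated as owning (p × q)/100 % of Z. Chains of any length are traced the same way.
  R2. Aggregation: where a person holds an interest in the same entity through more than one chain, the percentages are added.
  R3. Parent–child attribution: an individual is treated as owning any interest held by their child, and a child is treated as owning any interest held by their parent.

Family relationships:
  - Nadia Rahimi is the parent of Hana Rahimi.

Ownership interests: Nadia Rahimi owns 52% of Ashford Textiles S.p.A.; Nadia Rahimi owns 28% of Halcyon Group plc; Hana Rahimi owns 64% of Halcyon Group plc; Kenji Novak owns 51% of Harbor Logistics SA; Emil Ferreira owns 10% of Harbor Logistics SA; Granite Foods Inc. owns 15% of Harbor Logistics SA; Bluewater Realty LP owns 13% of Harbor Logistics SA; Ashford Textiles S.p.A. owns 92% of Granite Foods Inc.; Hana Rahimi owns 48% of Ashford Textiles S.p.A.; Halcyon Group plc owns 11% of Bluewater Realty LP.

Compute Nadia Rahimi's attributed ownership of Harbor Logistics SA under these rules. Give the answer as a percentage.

15.1156%

By parent–child attribution (R3), Nadia Rahimi is treated as also owning Hana Rahimi's interest in Halcyon Group plc, giving 28% + 64% = 92%.
By parent–child attribution (R3), Nadia Rahimi is treated as also owning Hana Rahimi's interest in Ashford Textiles S.p.A, giving 52% + 48% = 100%.
Chain via Halcyon Group plc → Bluewater Realty LP (R1): 92% × 11% × 13% = 1.3156% of Harbor Logistics SA.
Chain via Ashford Textiles S.p.A. → Granite Foods Inc. (R1): 100% × 92% × 15% = 13.8% of Harbor Logistics SA.
Aggregating (R2): 1.3156% + 13.8% = 15.1156%.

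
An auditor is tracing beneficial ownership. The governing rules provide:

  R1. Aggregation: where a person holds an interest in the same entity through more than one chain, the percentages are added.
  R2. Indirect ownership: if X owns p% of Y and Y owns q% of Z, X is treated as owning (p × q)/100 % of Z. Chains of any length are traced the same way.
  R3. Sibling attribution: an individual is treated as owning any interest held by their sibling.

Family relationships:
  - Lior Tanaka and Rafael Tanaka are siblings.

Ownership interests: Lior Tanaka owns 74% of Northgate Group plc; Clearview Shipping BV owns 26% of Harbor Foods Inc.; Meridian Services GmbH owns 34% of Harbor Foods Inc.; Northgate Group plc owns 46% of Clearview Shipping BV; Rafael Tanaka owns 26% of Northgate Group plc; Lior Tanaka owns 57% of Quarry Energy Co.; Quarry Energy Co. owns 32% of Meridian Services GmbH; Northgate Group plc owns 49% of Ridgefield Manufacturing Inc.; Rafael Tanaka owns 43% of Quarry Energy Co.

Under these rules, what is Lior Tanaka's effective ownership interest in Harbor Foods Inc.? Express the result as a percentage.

22.84%

By sibling attribution (R3), Lior Tanaka is treated as also owning Rafael Tanaka's interest in Quarry Energy Co, giving 57% + 43% = 100%.
By sibling attribution (R3), Lior Tanaka is treated as also owning Rafael Tanaka's interest in Northgate Group plc, giving 74% + 26% = 100%.
Chain via Quarry Energy Co. → Meridian Services GmbH (R2): 100% × 32% × 34% = 10.88% of Harbor Foods Inc.
Chain via Northgate Group plc → Clearview Shipping BV (R2): 100% × 46% × 26% = 11.96% of Harbor Foods Inc.
Aggregating (R1): 10.88% + 11.96% = 22.84%.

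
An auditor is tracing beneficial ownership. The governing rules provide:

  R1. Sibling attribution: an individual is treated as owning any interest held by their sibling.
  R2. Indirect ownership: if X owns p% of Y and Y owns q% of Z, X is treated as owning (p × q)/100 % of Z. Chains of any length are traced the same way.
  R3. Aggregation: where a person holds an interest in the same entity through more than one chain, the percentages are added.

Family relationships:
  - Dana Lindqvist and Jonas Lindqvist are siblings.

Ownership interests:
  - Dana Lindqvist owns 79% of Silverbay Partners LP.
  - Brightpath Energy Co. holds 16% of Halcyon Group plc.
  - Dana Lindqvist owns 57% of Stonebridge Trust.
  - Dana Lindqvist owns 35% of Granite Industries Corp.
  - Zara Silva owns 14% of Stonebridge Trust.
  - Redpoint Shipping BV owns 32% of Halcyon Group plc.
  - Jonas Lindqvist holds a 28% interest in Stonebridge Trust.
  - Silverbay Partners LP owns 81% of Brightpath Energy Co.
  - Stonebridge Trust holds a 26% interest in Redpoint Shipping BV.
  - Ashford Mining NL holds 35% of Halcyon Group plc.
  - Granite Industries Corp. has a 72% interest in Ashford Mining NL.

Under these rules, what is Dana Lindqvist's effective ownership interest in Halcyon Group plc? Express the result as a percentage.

By sibling attribution (R1), Dana Lindqvist is treated as also owning Jonas Lindqvist's interest in Stonebridge Trust, giving 57% + 28% = 85%.
Chain via Granite Industries Corp. → Ashford Mining NL (R2): 35% × 72% × 35% = 8.82% of Halcyon Group plc.
Chain via Silverbay Partners LP → Brightpath Energy Co. (R2): 79% × 81% × 16% = 10.2384% of Halcyon Group plc.
Chain via Stonebridge Trust → Redpoint Shipping BV (R2): 85% × 26% × 32% = 7.072% of Halcyon Group plc.
Aggregating (R3): 8.82% + 10.2384% + 7.072% = 26.1304%.

26.1304%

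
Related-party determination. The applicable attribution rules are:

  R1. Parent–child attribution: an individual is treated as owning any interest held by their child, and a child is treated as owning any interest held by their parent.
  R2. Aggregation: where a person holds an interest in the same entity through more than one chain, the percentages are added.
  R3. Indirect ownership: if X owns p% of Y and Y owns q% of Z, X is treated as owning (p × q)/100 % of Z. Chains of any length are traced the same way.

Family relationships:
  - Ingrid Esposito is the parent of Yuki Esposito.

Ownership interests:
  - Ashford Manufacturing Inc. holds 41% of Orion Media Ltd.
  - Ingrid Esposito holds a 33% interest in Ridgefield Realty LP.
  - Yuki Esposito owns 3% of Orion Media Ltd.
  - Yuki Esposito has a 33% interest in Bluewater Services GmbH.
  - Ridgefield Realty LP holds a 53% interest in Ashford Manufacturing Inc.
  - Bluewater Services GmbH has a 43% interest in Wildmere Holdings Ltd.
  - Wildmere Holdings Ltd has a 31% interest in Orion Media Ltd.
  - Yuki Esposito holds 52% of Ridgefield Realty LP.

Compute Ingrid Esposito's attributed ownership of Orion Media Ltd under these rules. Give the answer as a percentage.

By parent–child attribution (R1), Ingrid Esposito is treated as also owning Yuki Esposito's interest in Ridgefield Realty LP, giving 33% + 52% = 85%.
By parent–child attribution (R1), Ingrid Esposito is treated as owning Yuki Esposito's 33% interest in Bluewater Services GmbH.
By parent–child attribution (R1), Ingrid Esposito is treated as owning Yuki Esposito's 3% interest in Orion Media Ltd.
Chain via Ridgefield Realty LP → Ashford Manufacturing Inc. (R3): 85% × 53% × 41% = 18.4705% of Orion Media Ltd.
Chain via Bluewater Services GmbH → Wildmere Holdings Ltd (R3): 33% × 43% × 31% = 4.3989% of Orion Media Ltd.
Direct interest in Orion Media Ltd: 3%.
Aggregating (R2): 18.4705% + 4.3989% + 3% = 25.8694%.

25.8694%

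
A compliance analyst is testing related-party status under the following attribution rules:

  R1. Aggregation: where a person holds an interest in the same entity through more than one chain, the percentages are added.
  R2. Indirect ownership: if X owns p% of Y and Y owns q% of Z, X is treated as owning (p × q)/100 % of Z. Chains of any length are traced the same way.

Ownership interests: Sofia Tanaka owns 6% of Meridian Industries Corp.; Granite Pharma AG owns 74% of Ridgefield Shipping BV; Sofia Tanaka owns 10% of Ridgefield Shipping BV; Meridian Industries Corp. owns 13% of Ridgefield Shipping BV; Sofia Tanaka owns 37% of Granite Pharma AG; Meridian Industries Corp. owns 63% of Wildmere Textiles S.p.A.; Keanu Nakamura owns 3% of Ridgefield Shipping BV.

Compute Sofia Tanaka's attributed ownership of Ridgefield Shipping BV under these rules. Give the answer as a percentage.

38.16%

Chain via Granite Pharma AG (R2): 37% × 74% = 27.38% of Ridgefield Shipping BV.
Chain via Meridian Industries Corp. (R2): 6% × 13% = 0.78% of Ridgefield Shipping BV.
Direct interest in Ridgefield Shipping BV: 10%.
Aggregating (R1): 27.38% + 0.78% + 10% = 38.16%.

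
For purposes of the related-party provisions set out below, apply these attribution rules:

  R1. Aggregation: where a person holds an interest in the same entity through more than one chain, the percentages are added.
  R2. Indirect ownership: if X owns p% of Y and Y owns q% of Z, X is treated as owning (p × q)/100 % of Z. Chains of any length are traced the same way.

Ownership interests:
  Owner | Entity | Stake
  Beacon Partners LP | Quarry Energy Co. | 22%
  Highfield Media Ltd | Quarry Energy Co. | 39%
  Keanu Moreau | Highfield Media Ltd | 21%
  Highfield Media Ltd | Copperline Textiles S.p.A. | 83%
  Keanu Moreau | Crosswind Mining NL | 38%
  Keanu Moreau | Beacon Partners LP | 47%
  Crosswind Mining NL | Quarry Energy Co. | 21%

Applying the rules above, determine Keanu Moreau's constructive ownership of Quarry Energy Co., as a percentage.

Chain via Beacon Partners LP (R2): 47% × 22% = 10.34% of Quarry Energy Co.
Chain via Highfield Media Ltd (R2): 21% × 39% = 8.19% of Quarry Energy Co.
Chain via Crosswind Mining NL (R2): 38% × 21% = 7.98% of Quarry Energy Co.
Aggregating (R1): 10.34% + 8.19% + 7.98% = 26.51%.

26.51%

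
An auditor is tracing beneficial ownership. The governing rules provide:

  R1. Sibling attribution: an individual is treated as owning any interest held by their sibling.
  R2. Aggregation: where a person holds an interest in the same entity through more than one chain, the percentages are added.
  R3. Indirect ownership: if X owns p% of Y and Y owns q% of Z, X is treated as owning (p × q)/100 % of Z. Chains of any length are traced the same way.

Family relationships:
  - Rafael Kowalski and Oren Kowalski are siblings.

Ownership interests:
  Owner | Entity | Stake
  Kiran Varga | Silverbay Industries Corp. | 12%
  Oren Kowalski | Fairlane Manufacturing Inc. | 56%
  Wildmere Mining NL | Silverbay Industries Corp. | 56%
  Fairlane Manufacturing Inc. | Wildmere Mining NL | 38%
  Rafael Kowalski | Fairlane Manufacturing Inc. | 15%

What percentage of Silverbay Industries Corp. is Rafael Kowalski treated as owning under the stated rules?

15.1088%

By sibling attribution (R1), Rafael Kowalski is treated as also owning Oren Kowalski's interest in Fairlane Manufacturing Inc, giving 15% + 56% = 71%.
Chain via Fairlane Manufacturing Inc. → Wildmere Mining NL (R3): 71% × 38% × 56% = 15.1088% of Silverbay Industries Corp.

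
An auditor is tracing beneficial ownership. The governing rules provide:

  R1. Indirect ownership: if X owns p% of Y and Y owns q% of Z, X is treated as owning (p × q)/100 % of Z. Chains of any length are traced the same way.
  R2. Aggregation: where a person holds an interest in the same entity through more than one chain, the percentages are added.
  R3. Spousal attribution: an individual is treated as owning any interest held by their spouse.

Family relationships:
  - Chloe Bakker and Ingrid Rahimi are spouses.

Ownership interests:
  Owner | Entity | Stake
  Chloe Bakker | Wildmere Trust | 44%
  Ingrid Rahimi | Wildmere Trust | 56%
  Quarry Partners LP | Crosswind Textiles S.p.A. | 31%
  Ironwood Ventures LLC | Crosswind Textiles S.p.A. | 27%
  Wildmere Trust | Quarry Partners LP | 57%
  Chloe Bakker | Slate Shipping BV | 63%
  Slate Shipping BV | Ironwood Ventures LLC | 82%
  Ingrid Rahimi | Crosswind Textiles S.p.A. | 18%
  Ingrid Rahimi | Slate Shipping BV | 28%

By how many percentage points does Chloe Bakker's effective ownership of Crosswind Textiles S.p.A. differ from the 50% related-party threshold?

5.8174

By spousal attribution (R3), Chloe Bakker is treated as also owning Ingrid Rahimi's interest in Slate Shipping BV, giving 63% + 28% = 91%.
By spousal attribution (R3), Chloe Bakker is treated as also owning Ingrid Rahimi's interest in Wildmere Trust, giving 44% + 56% = 100%.
By spousal attribution (R3), Chloe Bakker is treated as owning Ingrid Rahimi's 18% interest in Crosswind Textiles S.p.A.
Chain via Slate Shipping BV → Ironwood Ventures LLC (R1): 91% × 82% × 27% = 20.1474% of Crosswind Textiles S.p.A.
Chain via Wildmere Trust → Quarry Partners LP (R1): 100% × 57% × 31% = 17.67% of Crosswind Textiles S.p.A.
Direct interest in Crosswind Textiles S.p.A: 18%.
Aggregating (R2): 20.1474% + 17.67% + 18% = 55.8174%.
55.8174% exceeds the 50% threshold by 5.8174 percentage points.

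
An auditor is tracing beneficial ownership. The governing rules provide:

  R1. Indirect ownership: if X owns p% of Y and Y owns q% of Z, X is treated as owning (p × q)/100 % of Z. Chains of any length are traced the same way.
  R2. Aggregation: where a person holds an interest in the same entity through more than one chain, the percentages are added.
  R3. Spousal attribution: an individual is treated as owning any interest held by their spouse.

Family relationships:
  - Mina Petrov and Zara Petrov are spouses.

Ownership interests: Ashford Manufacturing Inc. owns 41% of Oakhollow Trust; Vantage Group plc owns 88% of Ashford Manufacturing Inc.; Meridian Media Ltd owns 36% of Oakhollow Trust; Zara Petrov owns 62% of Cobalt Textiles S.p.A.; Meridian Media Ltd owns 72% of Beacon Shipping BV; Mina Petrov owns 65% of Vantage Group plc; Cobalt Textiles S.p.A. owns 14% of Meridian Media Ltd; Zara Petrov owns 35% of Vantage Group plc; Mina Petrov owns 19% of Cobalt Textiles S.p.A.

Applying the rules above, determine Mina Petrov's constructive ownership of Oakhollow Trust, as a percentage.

40.1624%

By spousal attribution (R3), Mina Petrov is treated as also owning Zara Petrov's interest in Vantage Group plc, giving 65% + 35% = 100%.
By spousal attribution (R3), Mina Petrov is treated as also owning Zara Petrov's interest in Cobalt Textiles S.p.A, giving 19% + 62% = 81%.
Chain via Vantage Group plc → Ashford Manufacturing Inc. (R1): 100% × 88% × 41% = 36.08% of Oakhollow Trust.
Chain via Cobalt Textiles S.p.A. → Meridian Media Ltd (R1): 81% × 14% × 36% = 4.0824% of Oakhollow Trust.
Aggregating (R2): 36.08% + 4.0824% = 40.1624%.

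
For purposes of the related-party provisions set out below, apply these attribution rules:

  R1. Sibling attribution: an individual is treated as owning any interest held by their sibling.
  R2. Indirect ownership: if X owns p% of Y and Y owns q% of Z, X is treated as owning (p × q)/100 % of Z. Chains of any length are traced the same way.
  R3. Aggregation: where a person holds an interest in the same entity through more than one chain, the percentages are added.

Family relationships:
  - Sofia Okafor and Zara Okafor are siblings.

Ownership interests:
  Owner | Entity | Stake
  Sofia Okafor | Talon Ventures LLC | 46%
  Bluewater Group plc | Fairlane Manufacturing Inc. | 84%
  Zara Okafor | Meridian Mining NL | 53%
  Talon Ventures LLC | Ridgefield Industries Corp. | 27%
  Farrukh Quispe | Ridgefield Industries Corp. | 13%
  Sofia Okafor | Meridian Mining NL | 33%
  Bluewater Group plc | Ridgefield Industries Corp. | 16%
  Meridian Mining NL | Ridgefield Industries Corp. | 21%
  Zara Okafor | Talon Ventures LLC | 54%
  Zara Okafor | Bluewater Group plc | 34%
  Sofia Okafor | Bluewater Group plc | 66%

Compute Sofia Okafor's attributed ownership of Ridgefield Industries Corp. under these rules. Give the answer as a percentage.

By sibling attribution (R1), Sofia Okafor is treated as also owning Zara Okafor's interest in Talon Ventures LLC, giving 46% + 54% = 100%.
By sibling attribution (R1), Sofia Okafor is treated as also owning Zara Okafor's interest in Meridian Mining NL, giving 33% + 53% = 86%.
By sibling attribution (R1), Sofia Okafor is treated as also owning Zara Okafor's interest in Bluewater Group plc, giving 66% + 34% = 100%.
Chain via Talon Ventures LLC (R2): 100% × 27% = 27% of Ridgefield Industries Corp.
Chain via Meridian Mining NL (R2): 86% × 21% = 18.06% of Ridgefield Industries Corp.
Chain via Bluewater Group plc (R2): 100% × 16% = 16% of Ridgefield Industries Corp.
Aggregating (R3): 27% + 18.06% + 16% = 61.06%.

61.06%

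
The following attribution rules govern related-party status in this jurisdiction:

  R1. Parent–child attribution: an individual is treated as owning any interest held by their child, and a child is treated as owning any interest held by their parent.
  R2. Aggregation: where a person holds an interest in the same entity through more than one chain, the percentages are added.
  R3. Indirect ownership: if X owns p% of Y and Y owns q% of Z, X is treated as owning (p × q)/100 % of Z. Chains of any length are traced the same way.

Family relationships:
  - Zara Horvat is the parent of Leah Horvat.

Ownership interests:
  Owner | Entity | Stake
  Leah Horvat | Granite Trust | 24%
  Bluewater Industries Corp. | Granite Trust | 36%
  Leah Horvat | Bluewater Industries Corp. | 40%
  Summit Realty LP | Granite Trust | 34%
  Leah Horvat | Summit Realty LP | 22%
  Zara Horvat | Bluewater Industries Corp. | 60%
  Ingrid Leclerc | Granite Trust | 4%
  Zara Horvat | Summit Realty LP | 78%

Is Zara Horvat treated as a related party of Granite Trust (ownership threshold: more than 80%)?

Yes

By parent–child attribution (R1), Zara Horvat is treated as also owning Leah Horvat's interest in Bluewater Industries Corp, giving 60% + 40% = 100%.
By parent–child attribution (R1), Zara Horvat is treated as also owning Leah Horvat's interest in Summit Realty LP, giving 78% + 22% = 100%.
By parent–child attribution (R1), Zara Horvat is treated as owning Leah Horvat's 24% interest in Granite Trust.
Chain via Bluewater Industries Corp. (R3): 100% × 36% = 36% of Granite Trust.
Chain via Summit Realty LP (R3): 100% × 34% = 34% of Granite Trust.
Direct interest in Granite Trust: 24%.
Aggregating (R2): 36% + 34% + 24% = 94%.
94% exceeds the 80% threshold, so Zara is a related party to Granite Trust.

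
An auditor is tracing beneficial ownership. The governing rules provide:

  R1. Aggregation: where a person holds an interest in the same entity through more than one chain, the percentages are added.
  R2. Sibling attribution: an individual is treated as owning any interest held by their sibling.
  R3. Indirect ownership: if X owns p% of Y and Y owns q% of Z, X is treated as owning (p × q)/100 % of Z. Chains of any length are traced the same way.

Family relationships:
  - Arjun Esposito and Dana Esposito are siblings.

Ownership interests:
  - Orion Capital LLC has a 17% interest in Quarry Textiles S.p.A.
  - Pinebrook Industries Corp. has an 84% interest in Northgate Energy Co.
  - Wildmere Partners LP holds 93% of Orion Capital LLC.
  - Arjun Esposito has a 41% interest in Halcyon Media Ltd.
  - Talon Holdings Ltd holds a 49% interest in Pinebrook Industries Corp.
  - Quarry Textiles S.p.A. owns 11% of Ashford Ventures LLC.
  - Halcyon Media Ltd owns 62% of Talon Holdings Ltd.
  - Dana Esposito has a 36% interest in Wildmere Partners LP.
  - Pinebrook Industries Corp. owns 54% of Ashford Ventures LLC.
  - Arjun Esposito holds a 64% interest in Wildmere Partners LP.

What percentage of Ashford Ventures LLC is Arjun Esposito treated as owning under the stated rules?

By sibling attribution (R2), Arjun Esposito is treated as also owning Dana Esposito's interest in Wildmere Partners LP, giving 64% + 36% = 100%.
Chain via Halcyon Media Ltd → Talon Holdings Ltd → Pinebrook Industries Corp. (R3): 41% × 62% × 49% × 54% = 6.726132% of Ashford Ventures LLC.
Chain via Wildmere Partners LP → Orion Capital LLC → Quarry Textiles S.p.A. (R3): 100% × 93% × 17% × 11% = 1.7391% of Ashford Ventures LLC.
Aggregating (R1): 6.726132% + 1.7391% = 8.465232%.

8.465232%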